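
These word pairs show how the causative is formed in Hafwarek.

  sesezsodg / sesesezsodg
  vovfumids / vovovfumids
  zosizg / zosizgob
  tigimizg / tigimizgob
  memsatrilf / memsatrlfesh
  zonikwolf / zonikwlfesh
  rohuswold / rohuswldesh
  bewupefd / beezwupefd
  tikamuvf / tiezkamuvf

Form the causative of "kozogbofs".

sesezsodg and zosizg both end in -g yet inflect differently (sesesezsodg, zosizgob), so the final letter is not what conditions the rule; the second-to-last letter is.
"kozogbofs" has second-to-last letter 'f'. The one such stem in the data (bewupefd → beezwupefd) inserts -ez- after the first vowel (as does tikamuvf), so the same rule applies.
The other patterns: stems whose second-to-last letter is 'd' repeat the first consonant+vowel as a prefix; stems whose second-to-last letter is 'z' add -ob; stems whose second-to-last letter is 'l' delete the last vowel and add -esh.
So kozogbofs → koezzogbofs.

koezzogbofs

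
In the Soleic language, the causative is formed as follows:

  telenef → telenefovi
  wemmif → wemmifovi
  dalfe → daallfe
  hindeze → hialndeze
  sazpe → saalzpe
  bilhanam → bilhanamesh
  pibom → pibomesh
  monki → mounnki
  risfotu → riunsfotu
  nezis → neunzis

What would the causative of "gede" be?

gealde

telenef and dalfe both have last vowel 'e' yet inflect differently (telenefovi, daallfe), so the last vowel is not what conditions the rule; the final letter is.
"gede" ends in -e. The stems ending in -e (dalfe → daallfe, hindeze → hialndeze, sazpe → saalzpe) insert -al- after the first vowel.
So gede → gealde.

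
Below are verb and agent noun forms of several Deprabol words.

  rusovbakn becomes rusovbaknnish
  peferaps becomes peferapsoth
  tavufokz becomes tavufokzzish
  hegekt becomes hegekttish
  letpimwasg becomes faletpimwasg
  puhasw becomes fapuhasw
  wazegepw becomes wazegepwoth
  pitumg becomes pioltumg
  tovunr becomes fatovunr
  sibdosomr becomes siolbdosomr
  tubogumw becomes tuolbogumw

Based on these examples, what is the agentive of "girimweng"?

fagirimweng

letpimwasg and pitumg both end in -g yet inflect differently (faletpimwasg, pioltumg), so the final letter is not what conditions the rule; the second-to-last letter is.
"girimweng" has second-to-last letter 'n'. The one such stem in the data (tovunr → fatovunr) adds the prefix fa-, so the same rule applies.
So girimweng → fagirimweng.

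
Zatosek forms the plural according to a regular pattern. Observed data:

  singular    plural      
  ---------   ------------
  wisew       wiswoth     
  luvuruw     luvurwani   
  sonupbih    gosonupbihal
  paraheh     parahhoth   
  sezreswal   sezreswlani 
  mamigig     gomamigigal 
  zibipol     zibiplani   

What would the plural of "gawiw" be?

gogawiwal

"gawiw" has last vowel 'i'. The stems whose last vowel is 'i' (mamigig → gomamigigal, sonupbih → gosonupbihal) add go- … -al around the stem.
The other patterns: stems whose last vowel is 'e' delete the last vowel and add -oth; stems whose last vowel is 'a', 'o' or 'u' delete the last vowel and add -ani.
So gawiw → gogawiwal.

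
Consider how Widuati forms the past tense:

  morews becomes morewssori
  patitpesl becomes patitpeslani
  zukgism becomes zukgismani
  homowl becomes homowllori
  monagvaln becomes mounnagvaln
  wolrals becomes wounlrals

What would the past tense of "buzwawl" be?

morews and wolrals both end in -s yet inflect differently (morewssori, wounlrals), so the final letter is not what conditions the rule; the second-to-last letter is.
"buzwawl" has second-to-last letter 'w'. The stems whose second-to-last letter is 'w' (morews → morewssori, homowl → homowllori) double the final consonant and add -ori.
The other patterns: stems whose second-to-last letter is 'l' insert -un- after the first vowel; stems whose second-to-last letter is 's' add -ani.
So buzwawl → buzwawllori.

buzwawllori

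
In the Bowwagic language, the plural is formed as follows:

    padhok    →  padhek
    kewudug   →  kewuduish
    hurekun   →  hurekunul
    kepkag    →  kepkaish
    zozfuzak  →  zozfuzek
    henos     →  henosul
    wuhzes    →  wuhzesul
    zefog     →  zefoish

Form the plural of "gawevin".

gawevinul

kepkag and zozfuzak both have last vowel 'a' yet inflect differently (kepkaish, zozfuzek), so the last vowel is not what conditions the rule; the final letter is.
"gawevin" ends in -n. The one such stem in the data (hurekun → hurekunul) adds -ul, so the same rule applies.
So gawevin → gawevinul.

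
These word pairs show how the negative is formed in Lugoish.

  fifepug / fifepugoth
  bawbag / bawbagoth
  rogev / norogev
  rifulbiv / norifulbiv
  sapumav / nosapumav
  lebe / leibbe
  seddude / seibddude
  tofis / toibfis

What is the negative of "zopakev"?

"zopakev" ends in -v. The stems ending in -v (rogev → norogev, rifulbiv → norifulbiv, sapumav → nosapumav) add the prefix no-.
So zopakev → nozopakev.

nozopakev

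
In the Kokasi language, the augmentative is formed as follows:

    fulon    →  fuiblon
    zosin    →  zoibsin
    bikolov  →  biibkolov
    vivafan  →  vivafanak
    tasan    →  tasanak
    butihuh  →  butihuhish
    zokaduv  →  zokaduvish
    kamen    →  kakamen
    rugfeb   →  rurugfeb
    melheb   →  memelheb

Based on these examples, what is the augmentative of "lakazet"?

fulon and vivafan both end in -n yet inflect differently (fuiblon, vivafanak), so the final letter is not what conditions the rule; the last vowel is.
"lakazet" has last vowel 'e'. The stems whose last vowel is 'e' (kamen → kakamen, rugfeb → rurugfeb, melheb → memelheb) repeat the first consonant+vowel as a prefix.
The other patterns: stems whose last vowel is 'i' or 'o' insert -ib- after the first vowel; stems whose last vowel is 'a' add -ak; stems whose last vowel is 'u' add -ish.
So lakazet → lalakazet.

lalakazet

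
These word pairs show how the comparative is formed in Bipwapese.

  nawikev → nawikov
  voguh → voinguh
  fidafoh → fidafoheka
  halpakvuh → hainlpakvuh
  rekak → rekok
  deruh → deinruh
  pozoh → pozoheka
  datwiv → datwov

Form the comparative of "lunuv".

"lunuv" has last vowel 'u'. The stems whose last vowel is 'u' (voguh → voinguh, deruh → deinruh, halpakvuh → hainlpakvuh) insert -in- after the first vowel.
So lunuv → luinnuv.

luinnuv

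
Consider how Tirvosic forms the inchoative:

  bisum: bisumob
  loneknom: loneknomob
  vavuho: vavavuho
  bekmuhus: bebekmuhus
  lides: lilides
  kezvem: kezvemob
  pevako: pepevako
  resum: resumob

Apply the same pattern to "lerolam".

loneknom and pevako both have last vowel 'o' yet inflect differently (loneknomob, pepevako), so the last vowel is not what conditions the rule; the final letter is.
"lerolam" ends in -m. The stems ending in -m (kezvem → kezvemob, bisum → bisumob, resum → resumob) add -ob.
The other pattern: stems ending in -o or -s repeat the first consonant+vowel as a prefix.
So lerolam → lerolamob.

lerolamob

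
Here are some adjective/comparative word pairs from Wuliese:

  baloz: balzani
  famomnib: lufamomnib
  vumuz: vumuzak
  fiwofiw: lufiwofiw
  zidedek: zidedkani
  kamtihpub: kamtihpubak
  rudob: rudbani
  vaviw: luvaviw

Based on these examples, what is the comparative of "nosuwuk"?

nosuwukak

"nosuwuk" has last vowel 'u'. The stems whose last vowel is 'u' (kamtihpub → kamtihpubak, vumuz → vumuzak) add -ak.
The other patterns: stems whose last vowel is 'i' add the prefix lu-; stems whose last vowel is 'e' or 'o' delete the last vowel and add -ani.
So nosuwuk → nosuwukak.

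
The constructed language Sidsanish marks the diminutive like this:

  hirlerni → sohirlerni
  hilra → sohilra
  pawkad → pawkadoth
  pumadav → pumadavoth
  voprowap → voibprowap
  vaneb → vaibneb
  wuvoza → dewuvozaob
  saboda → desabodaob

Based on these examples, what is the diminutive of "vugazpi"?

vuibgazpi

hilra and wuvoza both end in -a yet inflect differently (sohilra, dewuvozaob), so the final letter is not what conditions the rule; the first letter is.
"vugazpi" begins with v-. The stems beginning with v- (voprowap → voibprowap, vaneb → vaibneb) insert -ib- after the first vowel.
The other patterns: stems beginning with h- add the prefix so-; stems beginning with p- add -oth; stems beginning with s- or w- add de- … -ob around the stem.
So vugazpi → vuibgazpi.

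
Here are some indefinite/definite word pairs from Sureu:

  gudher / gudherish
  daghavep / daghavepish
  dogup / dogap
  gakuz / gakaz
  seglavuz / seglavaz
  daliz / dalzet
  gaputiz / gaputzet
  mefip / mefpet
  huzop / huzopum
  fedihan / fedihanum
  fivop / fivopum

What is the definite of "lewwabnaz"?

lewwabnazum

daghavep and dogup both end in -p yet inflect differently (daghavepish, dogap), so the final letter is not what conditions the rule; the last vowel is.
"lewwabnaz" has last vowel 'a'. The one such stem in the data (fedihan → fedihanum) adds -um, so the same rule applies.
The other patterns: stems whose last vowel is 'e' add -ish; stems whose last vowel is 'u' change the last vowel to 'a'; stems whose last vowel is 'i' delete the last vowel and add -et.
So lewwabnaz → lewwabnazum.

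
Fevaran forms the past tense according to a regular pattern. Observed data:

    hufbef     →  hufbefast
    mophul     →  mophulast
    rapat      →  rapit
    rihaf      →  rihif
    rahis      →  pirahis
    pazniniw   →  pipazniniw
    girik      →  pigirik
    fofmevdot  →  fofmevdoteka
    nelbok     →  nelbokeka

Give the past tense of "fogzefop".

hufbef and rihaf both end in -f yet inflect differently (hufbefast, rihif), so the final letter is not what conditions the rule; the last vowel is.
"fogzefop" has last vowel 'o'. The stems whose last vowel is 'o' (fofmevdot → fofmevdoteka, nelbok → nelbokeka) add -eka.
So fogzefop → fogzefopeka.

fogzefopeka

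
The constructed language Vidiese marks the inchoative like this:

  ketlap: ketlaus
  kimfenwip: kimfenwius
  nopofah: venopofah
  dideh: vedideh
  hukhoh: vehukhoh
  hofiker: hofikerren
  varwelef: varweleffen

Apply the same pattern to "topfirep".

ketlap and nopofah both have last vowel 'a' yet inflect differently (ketlaus, venopofah), so the last vowel is not what conditions the rule; the final letter is.
"topfirep" ends in -p. The stems ending in -p (ketlap → ketlaus, kimfenwip → kimfenwius) drop the final letter and add -us.
The other patterns: stems ending in -h add the prefix ve-; stems ending in -f or -r double the final consonant and add -en.
So topfirep → topfireus.

topfireus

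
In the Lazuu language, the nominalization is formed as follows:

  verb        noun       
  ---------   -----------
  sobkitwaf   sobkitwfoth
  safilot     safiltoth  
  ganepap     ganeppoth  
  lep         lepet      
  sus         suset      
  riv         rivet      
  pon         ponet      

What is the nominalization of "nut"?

ganepap and lep both end in -p yet inflect differently (ganeppoth, lepet), so the final letter is not what conditions the rule; the number of vowels is.
"nut" has 1 vowel. The stems with 1 vowel (lep → lepet, sus → suset, riv → rivet) add -et.
The other pattern: stems with 3 vowels delete the last vowel and add -oth.
So nut → nutet.

nutet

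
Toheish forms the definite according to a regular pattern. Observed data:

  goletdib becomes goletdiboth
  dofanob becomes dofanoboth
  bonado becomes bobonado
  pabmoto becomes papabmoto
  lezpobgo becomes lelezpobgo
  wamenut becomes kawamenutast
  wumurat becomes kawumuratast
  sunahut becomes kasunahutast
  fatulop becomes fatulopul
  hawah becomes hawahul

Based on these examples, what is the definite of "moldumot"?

kamoldumotast

dofanob and bonado both have last vowel 'o' yet inflect differently (dofanoboth, bobonado), so the last vowel is not what conditions the rule; the final letter is.
"moldumot" ends in -t. The stems ending in -t (wamenut → kawamenutast, wumurat → kawumuratast, sunahut → kasunahutast) add ka- … -ast around the stem.
The other patterns: stems ending in -b add -oth; stems ending in -o repeat the first consonant+vowel as a prefix; stems ending in -h or -p add -ul.
So moldumot → kamoldumotast.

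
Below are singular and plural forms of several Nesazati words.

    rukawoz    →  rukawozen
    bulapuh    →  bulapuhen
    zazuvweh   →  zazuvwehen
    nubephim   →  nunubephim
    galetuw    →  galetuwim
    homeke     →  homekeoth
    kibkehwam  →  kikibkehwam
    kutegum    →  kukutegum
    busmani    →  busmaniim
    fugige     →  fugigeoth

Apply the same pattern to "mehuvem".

kutegum and bulapuh both have last vowel 'u' yet inflect differently (kukutegum, bulapuhen), so the last vowel is not what conditions the rule; the final letter is.
"mehuvem" ends in -m. The stems ending in -m (kutegum → kukutegum, nubephim → nunubephim, kibkehwam → kikibkehwam) repeat the first consonant+vowel as a prefix.
The other patterns: stems ending in -h or -z add -en; stems ending in -e add -oth; stems ending in -i or -w add -im.
So mehuvem → memehuvem.

memehuvem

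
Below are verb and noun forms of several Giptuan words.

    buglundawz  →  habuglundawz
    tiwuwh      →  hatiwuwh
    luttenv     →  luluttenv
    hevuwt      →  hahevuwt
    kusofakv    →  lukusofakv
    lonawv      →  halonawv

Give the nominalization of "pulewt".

lonawv and luttenv both end in -v yet inflect differently (halonawv, luluttenv), so the final letter is not what conditions the rule; the second-to-last letter is.
"pulewt" has second-to-last letter 'w'. The stems whose second-to-last letter is 'w' (tiwuwh → hatiwuwh, hevuwt → hahevuwt, buglundawz → habuglundawz) add the prefix ha-.
So pulewt → hapulewt.

hapulewt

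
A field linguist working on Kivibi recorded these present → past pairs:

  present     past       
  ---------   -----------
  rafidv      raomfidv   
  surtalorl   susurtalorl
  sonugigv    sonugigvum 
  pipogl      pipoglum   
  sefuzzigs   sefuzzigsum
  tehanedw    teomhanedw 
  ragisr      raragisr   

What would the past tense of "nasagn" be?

nasagnum

sonugigv and rafidv both end in -v yet inflect differently (sonugigvum, raomfidv), so the final letter is not what conditions the rule; the second-to-last letter is.
"nasagn" has second-to-last letter 'g'. The stems whose second-to-last letter is 'g' (sefuzzigs → sefuzzigsum, pipogl → pipoglum, sonugigv → sonugigvum) add -um.
The other patterns: stems whose second-to-last letter is 'd' insert -om- after the first vowel; stems whose second-to-last letter is 'r' or 's' repeat the first consonant+vowel as a prefix.
So nasagn → nasagnum.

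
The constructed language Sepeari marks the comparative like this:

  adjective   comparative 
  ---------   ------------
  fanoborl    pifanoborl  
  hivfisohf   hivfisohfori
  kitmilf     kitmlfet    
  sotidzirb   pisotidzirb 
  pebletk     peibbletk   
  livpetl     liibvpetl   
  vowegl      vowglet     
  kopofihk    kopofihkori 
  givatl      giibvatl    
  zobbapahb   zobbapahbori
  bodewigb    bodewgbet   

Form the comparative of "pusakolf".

givatl and vowegl both end in -l yet inflect differently (giibvatl, vowglet), so the final letter is not what conditions the rule; the second-to-last letter is.
"pusakolf" has second-to-last letter 'l'. The one such stem in the data (kitmilf → kitmlfet) deletes the last vowel and adds -et (as do bodewigb, vowegl), so the same rule applies.
The other patterns: stems whose second-to-last letter is 't' insert -ib- after the first vowel; stems whose second-to-last letter is 'h' add -ori; stems whose second-to-last letter is 'r' add the prefix pi-.
So pusakolf → pusaklfet.

pusaklfet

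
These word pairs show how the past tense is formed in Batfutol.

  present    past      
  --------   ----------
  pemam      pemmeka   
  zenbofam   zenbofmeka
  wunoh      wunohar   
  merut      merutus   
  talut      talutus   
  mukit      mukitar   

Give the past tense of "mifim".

"mifim" has last vowel 'i'. The one such stem in the data (mukit → mukitar) adds -ar, so the same rule applies.
The other patterns: stems whose last vowel is 'a' delete the last vowel and add -eka; stems whose last vowel is 'u' add -us.
So mifim → mifimar.

mifimar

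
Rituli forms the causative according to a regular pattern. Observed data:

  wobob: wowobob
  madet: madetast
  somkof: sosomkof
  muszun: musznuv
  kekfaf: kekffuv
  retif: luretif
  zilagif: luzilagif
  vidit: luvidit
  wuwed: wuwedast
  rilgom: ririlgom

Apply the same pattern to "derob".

vidit and madet both end in -t yet inflect differently (luvidit, madetast), so the final letter is not what conditions the rule; the last vowel is.
"derob" has last vowel 'o'. The stems whose last vowel is 'o' (rilgom → ririlgom, somkof → sosomkof, wobob → wowobob) repeat the first consonant+vowel as a prefix.
The other patterns: stems whose last vowel is 'i' add the prefix lu-; stems whose last vowel is 'e' add -ast; stems whose last vowel is 'a' or 'u' delete the last vowel and add -uv.
So derob → dederob.

dederob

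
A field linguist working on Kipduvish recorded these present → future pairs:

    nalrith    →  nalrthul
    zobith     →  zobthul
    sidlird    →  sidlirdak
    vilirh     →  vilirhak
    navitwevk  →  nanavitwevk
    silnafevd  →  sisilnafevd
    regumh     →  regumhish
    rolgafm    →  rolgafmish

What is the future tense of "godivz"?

gogodivz

nalrith and vilirh both end in -h yet inflect differently (nalrthul, vilirhak), so the final letter is not what conditions the rule; the second-to-last letter is.
"godivz" has second-to-last letter 'v'. The stems whose second-to-last letter is 'v' (navitwevk → nanavitwevk, silnafevd → sisilnafevd) repeat the first consonant+vowel as a prefix.
The other patterns: stems whose second-to-last letter is 't' delete the last vowel and add -ul; stems whose second-to-last letter is 'r' add -ak; stems whose second-to-last letter is 'f' or 'm' add -ish.
So godivz → gogodivz.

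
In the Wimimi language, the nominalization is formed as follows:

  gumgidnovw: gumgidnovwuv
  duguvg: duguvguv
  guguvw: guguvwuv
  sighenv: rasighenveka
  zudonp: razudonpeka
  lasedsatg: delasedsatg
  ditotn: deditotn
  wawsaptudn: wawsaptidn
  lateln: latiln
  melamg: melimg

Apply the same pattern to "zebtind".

razebtindeka

duguvg and lasedsatg both end in -g yet inflect differently (duguvguv, delasedsatg), so the final letter is not what conditions the rule; the second-to-last letter is.
"zebtind" has second-to-last letter 'n'. The stems whose second-to-last letter is 'n' (sighenv → rasighenveka, zudonp → razudonpeka) add ra- … -eka around the stem.
So zebtind → razebtindeka.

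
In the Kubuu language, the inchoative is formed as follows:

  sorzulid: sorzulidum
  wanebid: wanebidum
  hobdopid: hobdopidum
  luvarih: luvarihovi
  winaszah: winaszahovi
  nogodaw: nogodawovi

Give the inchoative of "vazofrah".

sorzulid and luvarih both have last vowel 'i' yet inflect differently (sorzulidum, luvarihovi), so the last vowel is not what conditions the rule; the final letter is.
"vazofrah" ends in -h. The stems ending in -h (luvarih → luvarihovi, winaszah → winaszahovi) add -ovi.
So vazofrah → vazofrahovi.

vazofrahovi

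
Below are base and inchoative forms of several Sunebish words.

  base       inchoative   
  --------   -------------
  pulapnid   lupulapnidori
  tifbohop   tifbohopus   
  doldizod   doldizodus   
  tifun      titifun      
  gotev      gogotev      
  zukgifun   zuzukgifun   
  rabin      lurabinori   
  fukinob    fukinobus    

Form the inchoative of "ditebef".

pulapnid and doldizod both end in -d yet inflect differently (lupulapnidori, doldizodus), so the final letter is not what conditions the rule; the last vowel is.
"ditebef" has last vowel 'e'. The one such stem in the data (gotev → gogotev) repeats the first consonant+vowel as a prefix (as do tifun, zukgifun), so the same rule applies.
So ditebef → diditebef.

diditebef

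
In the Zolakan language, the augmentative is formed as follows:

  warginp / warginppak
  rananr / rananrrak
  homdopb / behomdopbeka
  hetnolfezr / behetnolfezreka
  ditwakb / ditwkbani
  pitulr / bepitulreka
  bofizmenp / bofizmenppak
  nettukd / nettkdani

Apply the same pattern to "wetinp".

rananr and pitulr both end in -r yet inflect differently (rananrrak, bepitulreka), so the final letter is not what conditions the rule; the second-to-last letter is.
"wetinp" has second-to-last letter 'n'. The stems whose second-to-last letter is 'n' (warginp → warginppak, bofizmenp → bofizmenppak, rananr → rananrrak) double the final consonant and add -ak.
The other patterns: stems whose second-to-last letter is 'k' delete the last vowel and add -ani; stems whose second-to-last letter is 'l', 'p' or 'z' add be- … -eka around the stem.
So wetinp → wetinppak.

wetinppak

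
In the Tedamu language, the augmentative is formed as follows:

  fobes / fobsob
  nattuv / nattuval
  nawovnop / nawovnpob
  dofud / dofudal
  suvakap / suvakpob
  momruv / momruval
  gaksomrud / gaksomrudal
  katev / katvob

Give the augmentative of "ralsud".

ralsudal

momruv and katev both end in -v yet inflect differently (momruval, katvob), so the final letter is not what conditions the rule; the last vowel is.
"ralsud" has last vowel 'u'. The stems whose last vowel is 'u' (gaksomrud → gaksomrudal, momruv → momruval, nattuv → nattuval) add -al.
The other pattern: stems whose last vowel is 'a', 'e' or 'o' delete the last vowel and add -ob.
So ralsud → ralsudal.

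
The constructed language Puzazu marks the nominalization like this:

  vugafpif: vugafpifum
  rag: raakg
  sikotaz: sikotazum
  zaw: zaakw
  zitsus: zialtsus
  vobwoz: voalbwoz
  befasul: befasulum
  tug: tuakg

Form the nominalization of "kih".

kiakh

vobwoz and sikotaz both end in -z yet inflect differently (voalbwoz, sikotazum), so the final letter is not what conditions the rule; the number of vowels is.
"kih" has 1 vowel. The stems with 1 vowel (tug → tuakg, zaw → zaakw, rag → raakg) insert -ak- after the first vowel.
The other patterns: stems with 2 vowels insert -al- after the first vowel; stems with 3 vowels add -um.
So kih → kiakh.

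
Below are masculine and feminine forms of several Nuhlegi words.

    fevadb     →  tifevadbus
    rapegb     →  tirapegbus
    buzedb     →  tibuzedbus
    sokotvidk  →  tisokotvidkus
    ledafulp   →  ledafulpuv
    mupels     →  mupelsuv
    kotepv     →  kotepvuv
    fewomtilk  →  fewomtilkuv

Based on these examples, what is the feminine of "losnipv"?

sokotvidk and fewomtilk both end in -k yet inflect differently (tisokotvidkus, fewomtilkuv), so the final letter is not what conditions the rule; the second-to-last letter is.
"losnipv" has second-to-last letter 'p'. The one such stem in the data (kotepv → kotepvuv) adds -uv, so the same rule applies.
So losnipv → losnipvuv.

losnipvuv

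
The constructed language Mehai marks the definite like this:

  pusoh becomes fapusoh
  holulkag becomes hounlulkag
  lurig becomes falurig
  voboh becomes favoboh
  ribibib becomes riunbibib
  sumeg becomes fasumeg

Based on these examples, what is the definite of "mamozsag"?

maunmozsag

"mamozsag" has 3 vowels. The stems with 3 vowels (holulkag → hounlulkag, ribibib → riunbibib) insert -un- after the first vowel.
So mamozsag → maunmozsag.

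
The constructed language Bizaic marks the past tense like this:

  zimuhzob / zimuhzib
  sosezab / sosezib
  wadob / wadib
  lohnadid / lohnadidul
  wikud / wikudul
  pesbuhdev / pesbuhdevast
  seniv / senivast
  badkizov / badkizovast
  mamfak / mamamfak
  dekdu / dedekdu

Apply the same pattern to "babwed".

lohnadid and seniv both have last vowel 'i' yet inflect differently (lohnadidul, senivast), so the last vowel is not what conditions the rule; the final letter is.
"babwed" ends in -d. The stems ending in -d (lohnadid → lohnadidul, wikud → wikudul) add -ul.
So babwed → babwedul.

babwedul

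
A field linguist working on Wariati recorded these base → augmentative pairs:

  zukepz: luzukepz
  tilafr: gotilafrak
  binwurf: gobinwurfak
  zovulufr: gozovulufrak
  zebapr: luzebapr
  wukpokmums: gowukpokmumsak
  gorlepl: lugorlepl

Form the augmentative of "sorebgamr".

gosorebgamrak

"sorebgamr" has second-to-last letter 'm'. The one such stem in the data (wukpokmums → gowukpokmumsak) adds go- … -ak around the stem, so the same rule applies.
The other pattern: stems whose second-to-last letter is 'p' add the prefix lu-.
So sorebgamr → gosorebgamrak.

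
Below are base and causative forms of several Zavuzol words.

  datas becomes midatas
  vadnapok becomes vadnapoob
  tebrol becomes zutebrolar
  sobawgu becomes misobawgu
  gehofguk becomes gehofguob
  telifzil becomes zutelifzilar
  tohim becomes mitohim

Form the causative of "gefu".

migefu

vadnapok and tebrol both have last vowel 'o' yet inflect differently (vadnapoob, zutebrolar), so the last vowel is not what conditions the rule; the final letter is.
"gefu" ends in -u. The one such stem in the data (sobawgu → misobawgu) adds the prefix mi-, so the same rule applies.
So gefu → migefu.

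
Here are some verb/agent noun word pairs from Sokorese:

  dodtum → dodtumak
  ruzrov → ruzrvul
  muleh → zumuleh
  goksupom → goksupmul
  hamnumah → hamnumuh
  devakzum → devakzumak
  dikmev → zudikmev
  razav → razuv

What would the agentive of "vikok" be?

vikkul

"vikok" has last vowel 'o'. The stems whose last vowel is 'o' (goksupom → goksupmul, ruzrov → ruzrvul) delete the last vowel and add -ul.
The other patterns: stems whose last vowel is 'a' change the last vowel to 'u'; stems whose last vowel is 'u' add -ak; stems whose last vowel is 'e' add the prefix zu-.
So vikok → vikkul.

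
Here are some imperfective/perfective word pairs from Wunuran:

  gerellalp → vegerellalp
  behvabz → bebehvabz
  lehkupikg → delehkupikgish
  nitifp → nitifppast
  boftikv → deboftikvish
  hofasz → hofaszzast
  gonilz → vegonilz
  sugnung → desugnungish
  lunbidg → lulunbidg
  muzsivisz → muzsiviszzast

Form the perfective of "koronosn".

koronosnnast

nitifp and gerellalp both end in -p yet inflect differently (nitifppast, vegerellalp), so the final letter is not what conditions the rule; the second-to-last letter is.
"koronosn" has second-to-last letter 's'. The stems whose second-to-last letter is 's' (hofasz → hofaszzast, muzsivisz → muzsiviszzast) double the final consonant and add -ast.
So koronosn → koronosnnast.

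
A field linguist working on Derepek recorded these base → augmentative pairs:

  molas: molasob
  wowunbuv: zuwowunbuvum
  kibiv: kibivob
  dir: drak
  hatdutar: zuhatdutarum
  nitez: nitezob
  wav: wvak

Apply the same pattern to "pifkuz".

"pifkuz" has 2 vowels. The stems with 2 vowels (kibiv → kibivob, nitez → nitezob, molas → molasob) add -ob.
So pifkuz → pifkuzob.

pifkuzob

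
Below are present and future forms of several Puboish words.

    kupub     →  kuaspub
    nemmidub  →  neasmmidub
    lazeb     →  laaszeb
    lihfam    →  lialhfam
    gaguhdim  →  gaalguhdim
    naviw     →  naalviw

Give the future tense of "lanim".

lazeb and lihfam both begin with l- yet inflect differently (laaszeb, lialhfam), so the first letter is not what conditions the rule; the final letter is.
"lanim" ends in -m. The stems ending in -m (lihfam → lialhfam, gaguhdim → gaalguhdim) insert -al- after the first vowel.
The other pattern: stems ending in -b insert -as- after the first vowel.
So lanim → laalnim.

laalnim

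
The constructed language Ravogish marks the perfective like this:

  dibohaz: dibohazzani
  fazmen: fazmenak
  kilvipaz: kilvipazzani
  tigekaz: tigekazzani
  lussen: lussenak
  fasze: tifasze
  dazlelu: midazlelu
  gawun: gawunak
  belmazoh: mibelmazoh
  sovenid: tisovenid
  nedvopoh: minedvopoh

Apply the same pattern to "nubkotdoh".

dazlelu and gawun both have last vowel 'u' yet inflect differently (midazlelu, gawunak), so the last vowel is not what conditions the rule; the final letter is.
"nubkotdoh" ends in -h. The stems ending in -h (belmazoh → mibelmazoh, nedvopoh → minedvopoh) add the prefix mi-.
So nubkotdoh → minubkotdoh.

minubkotdoh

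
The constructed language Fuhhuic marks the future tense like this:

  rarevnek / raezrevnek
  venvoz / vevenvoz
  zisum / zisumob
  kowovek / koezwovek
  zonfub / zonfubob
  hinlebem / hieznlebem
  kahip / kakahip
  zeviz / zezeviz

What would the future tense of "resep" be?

reezsep

hinlebem and zisum both end in -m yet inflect differently (hieznlebem, zisumob), so the final letter is not what conditions the rule; the last vowel is.
"resep" has last vowel 'e'. The stems whose last vowel is 'e' (rarevnek → raezrevnek, hinlebem → hieznlebem, kowovek → koezwovek) insert -ez- after the first vowel.
The other patterns: stems whose last vowel is 'i' or 'o' repeat the first consonant+vowel as a prefix; stems whose last vowel is 'u' add -ob.
So resep → reezsep.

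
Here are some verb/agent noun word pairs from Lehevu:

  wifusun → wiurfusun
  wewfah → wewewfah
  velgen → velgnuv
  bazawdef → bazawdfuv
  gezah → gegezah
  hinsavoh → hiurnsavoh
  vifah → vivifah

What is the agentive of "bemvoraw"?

bebemvoraw

velgen and wifusun both end in -n yet inflect differently (velgnuv, wiurfusun), so the final letter is not what conditions the rule; the last vowel is.
"bemvoraw" has last vowel 'a'. The stems whose last vowel is 'a' (vifah → vivifah, wewfah → wewewfah, gezah → gegezah) repeat the first consonant+vowel as a prefix.
The other patterns: stems whose last vowel is 'e' delete the last vowel and add -uv; stems whose last vowel is 'o' or 'u' insert -ur- after the first vowel.
So bemvoraw → bebemvoraw.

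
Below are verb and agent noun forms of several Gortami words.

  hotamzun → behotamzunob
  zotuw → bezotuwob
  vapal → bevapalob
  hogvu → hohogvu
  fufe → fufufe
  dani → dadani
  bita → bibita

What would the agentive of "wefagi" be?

"wefagi" ends in a vowel. The stems ending in a vowel (hogvu → hohogvu, fufe → fufufe, dani → dadani) repeat the first consonant+vowel as a prefix.
The other pattern: stems ending in a consonant add be- … -ob around the stem.
So wefagi → wewefagi.

wewefagi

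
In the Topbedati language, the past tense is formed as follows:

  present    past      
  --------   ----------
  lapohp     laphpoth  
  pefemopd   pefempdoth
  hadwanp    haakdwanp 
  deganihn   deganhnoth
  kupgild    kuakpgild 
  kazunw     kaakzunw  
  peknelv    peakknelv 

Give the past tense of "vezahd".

hadwanp and lapohp both end in -p yet inflect differently (haakdwanp, laphpoth), so the final letter is not what conditions the rule; the second-to-last letter is.
"vezahd" has second-to-last letter 'h'. The stems whose second-to-last letter is 'h' (lapohp → laphpoth, deganihn → deganhnoth) delete the last vowel and add -oth.
The other pattern: stems whose second-to-last letter is 'l' or 'n' insert -ak- after the first vowel.
So vezahd → vezhdoth.

vezhdoth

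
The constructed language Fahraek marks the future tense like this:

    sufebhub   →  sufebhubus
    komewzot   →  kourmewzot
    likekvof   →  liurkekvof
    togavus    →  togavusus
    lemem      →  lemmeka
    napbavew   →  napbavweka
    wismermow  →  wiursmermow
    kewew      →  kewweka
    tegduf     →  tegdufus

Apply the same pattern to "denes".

tegduf and likekvof both end in -f yet inflect differently (tegdufus, liurkekvof), so the final letter is not what conditions the rule; the last vowel is.
"denes" has last vowel 'e'. The stems whose last vowel is 'e' (napbavew → napbavweka, lemem → lemmeka, kewew → kewweka) delete the last vowel and add -eka.
The other patterns: stems whose last vowel is 'u' add -us; stems whose last vowel is 'o' insert -ur- after the first vowel.
So denes → denseka.

denseka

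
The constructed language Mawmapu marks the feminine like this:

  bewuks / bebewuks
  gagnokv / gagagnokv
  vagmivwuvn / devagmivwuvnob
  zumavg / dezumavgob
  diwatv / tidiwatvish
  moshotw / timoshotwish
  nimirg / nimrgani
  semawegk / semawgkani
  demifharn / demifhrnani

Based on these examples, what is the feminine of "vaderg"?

vadrgani

"vaderg" has second-to-last letter 'r'. The stems whose second-to-last letter is 'r' (nimirg → nimrgani, demifharn → demifhrnani) delete the last vowel and add -ani.
The other patterns: stems whose second-to-last letter is 'k' repeat the first consonant+vowel as a prefix; stems whose second-to-last letter is 'v' add de- … -ob around the stem; stems whose second-to-last letter is 't' add ti- … -ish around the stem.
So vaderg → vadrgani.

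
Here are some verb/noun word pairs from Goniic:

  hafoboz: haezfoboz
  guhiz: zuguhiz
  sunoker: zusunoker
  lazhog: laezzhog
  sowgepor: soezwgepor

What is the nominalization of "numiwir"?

zunumiwir

hafoboz and guhiz both end in -z yet inflect differently (haezfoboz, zuguhiz), so the final letter is not what conditions the rule; the last vowel is.
"numiwir" has last vowel 'i'. The one such stem in the data (guhiz → zuguhiz) adds the prefix zu-, so the same rule applies.
The other pattern: stems whose last vowel is 'o' insert -ez- after the first vowel.
So numiwir → zunumiwir.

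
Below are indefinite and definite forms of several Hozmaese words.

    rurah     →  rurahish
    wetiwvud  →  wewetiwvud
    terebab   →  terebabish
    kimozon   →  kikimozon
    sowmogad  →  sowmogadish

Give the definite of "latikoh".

lalatikoh

sowmogad and wetiwvud both end in -d yet inflect differently (sowmogadish, wewetiwvud), so the final letter is not what conditions the rule; the last vowel is.
"latikoh" has last vowel 'o'. The one such stem in the data (kimozon → kikimozon) repeats the first consonant+vowel as a prefix (as does wetiwvud), so the same rule applies.
So latikoh → lalatikoh.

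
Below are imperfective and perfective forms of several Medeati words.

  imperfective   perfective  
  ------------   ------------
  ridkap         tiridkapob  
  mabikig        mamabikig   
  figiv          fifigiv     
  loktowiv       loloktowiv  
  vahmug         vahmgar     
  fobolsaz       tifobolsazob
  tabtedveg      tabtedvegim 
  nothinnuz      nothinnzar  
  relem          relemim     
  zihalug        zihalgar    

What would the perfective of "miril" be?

mimiril

"miril" has last vowel 'i'. The stems whose last vowel is 'i' (loktowiv → loloktowiv, figiv → fifigiv, mabikig → mamabikig) repeat the first consonant+vowel as a prefix.
The other patterns: stems whose last vowel is 'a' add ti- … -ob around the stem; stems whose last vowel is 'u' delete the last vowel and add -ar; stems whose last vowel is 'e' add -im.
So miril → mimiril.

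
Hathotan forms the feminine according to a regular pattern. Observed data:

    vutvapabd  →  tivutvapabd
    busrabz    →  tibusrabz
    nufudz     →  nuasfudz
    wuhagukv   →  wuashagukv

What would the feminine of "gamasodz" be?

gaasmasodz

"gamasodz" has second-to-last letter 'd'. The one such stem in the data (nufudz → nuasfudz) inserts -as- after the first vowel (as does wuhagukv), so the same rule applies.
The other pattern: stems whose second-to-last letter is 'b' add the prefix ti-.
So gamasodz → gaasmasodz.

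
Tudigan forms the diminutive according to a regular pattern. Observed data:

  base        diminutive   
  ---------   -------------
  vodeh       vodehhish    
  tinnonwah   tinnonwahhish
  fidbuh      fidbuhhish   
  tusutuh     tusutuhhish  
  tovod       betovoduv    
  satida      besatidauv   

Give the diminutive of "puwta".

bepuwtauv

tinnonwah and satida both have last vowel 'a' yet inflect differently (tinnonwahhish, besatidauv), so the last vowel is not what conditions the rule; the final letter is.
"puwta" ends in -a. The one such stem in the data (satida → besatidauv) adds be- … -uv around the stem, so the same rule applies.
So puwta → bepuwtauv.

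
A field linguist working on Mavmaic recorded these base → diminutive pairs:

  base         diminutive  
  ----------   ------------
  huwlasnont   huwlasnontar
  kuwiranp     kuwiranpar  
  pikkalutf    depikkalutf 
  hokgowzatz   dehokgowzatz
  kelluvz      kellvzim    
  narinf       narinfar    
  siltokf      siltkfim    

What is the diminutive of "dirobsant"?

dirobsantar

pikkalutf and narinf both end in -f yet inflect differently (depikkalutf, narinfar), so the final letter is not what conditions the rule; the second-to-last letter is.
"dirobsant" has second-to-last letter 'n'. The stems whose second-to-last letter is 'n' (kuwiranp → kuwiranpar, huwlasnont → huwlasnontar, narinf → narinfar) add -ar.
So dirobsant → dirobsantar.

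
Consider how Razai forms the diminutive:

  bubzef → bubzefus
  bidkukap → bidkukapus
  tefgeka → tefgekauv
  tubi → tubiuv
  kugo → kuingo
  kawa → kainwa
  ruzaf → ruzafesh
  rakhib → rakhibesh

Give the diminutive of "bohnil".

bohnilus

tefgeka and kawa both end in -a yet inflect differently (tefgekauv, kainwa), so the final letter is not what conditions the rule; the first letter is.
"bohnil" begins with b-. The stems beginning with b- (bubzef → bubzefus, bidkukap → bidkukapus) add -us.
The other patterns: stems beginning with t- add -uv; stems beginning with k- insert -in- after the first vowel; stems beginning with r- add -esh.
So bohnil → bohnilus.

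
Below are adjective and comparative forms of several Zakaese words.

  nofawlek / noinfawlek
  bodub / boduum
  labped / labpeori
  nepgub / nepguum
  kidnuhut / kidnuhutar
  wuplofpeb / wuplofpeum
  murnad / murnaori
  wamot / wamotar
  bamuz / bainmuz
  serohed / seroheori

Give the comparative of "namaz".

"namaz" ends in -z. The one such stem in the data (bamuz → bainmuz) inserts -in- after the first vowel (as does nofawlek), so the same rule applies.
So namaz → nainmaz.

nainmaz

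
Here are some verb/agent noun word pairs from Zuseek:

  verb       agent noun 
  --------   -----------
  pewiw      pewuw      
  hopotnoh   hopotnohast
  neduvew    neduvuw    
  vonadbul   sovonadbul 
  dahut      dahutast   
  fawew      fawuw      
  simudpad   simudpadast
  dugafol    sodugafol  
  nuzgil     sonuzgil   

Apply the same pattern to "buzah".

buzahast

pewiw and nuzgil both have last vowel 'i' yet inflect differently (pewuw, sonuzgil), so the last vowel is not what conditions the rule; the final letter is.
"buzah" ends in -h. The one such stem in the data (hopotnoh → hopotnohast) adds -ast, so the same rule applies.
The other patterns: stems ending in -w change the last vowel to 'u'; stems ending in -l add the prefix so-.
So buzah → buzahast.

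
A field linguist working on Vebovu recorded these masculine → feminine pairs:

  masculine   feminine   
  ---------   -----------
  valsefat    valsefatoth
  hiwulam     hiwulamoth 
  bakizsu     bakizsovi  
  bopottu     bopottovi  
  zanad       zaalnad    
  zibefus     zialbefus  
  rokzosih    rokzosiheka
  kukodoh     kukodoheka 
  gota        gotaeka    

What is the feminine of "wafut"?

valsefat and zanad both have last vowel 'a' yet inflect differently (valsefatoth, zaalnad), so the last vowel is not what conditions the rule; the final letter is.
"wafut" ends in -t. The one such stem in the data (valsefat → valsefatoth) adds -oth, so the same rule applies.
So wafut → wafutoth.

wafutoth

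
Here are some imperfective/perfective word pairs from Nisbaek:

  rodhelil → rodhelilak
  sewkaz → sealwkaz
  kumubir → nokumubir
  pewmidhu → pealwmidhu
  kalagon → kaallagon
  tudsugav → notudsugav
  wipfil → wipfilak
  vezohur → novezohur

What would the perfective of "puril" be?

kumubir and rodhelil both have last vowel 'i' yet inflect differently (nokumubir, rodhelilak), so the last vowel is not what conditions the rule; the final letter is.
"puril" ends in -l. The stems ending in -l (rodhelil → rodhelilak, wipfil → wipfilak) add -ak.
The other patterns: stems ending in -r or -v add the prefix no-; stems ending in -n, -u or -z insert -al- after the first vowel.
So puril → purilak.

purilak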